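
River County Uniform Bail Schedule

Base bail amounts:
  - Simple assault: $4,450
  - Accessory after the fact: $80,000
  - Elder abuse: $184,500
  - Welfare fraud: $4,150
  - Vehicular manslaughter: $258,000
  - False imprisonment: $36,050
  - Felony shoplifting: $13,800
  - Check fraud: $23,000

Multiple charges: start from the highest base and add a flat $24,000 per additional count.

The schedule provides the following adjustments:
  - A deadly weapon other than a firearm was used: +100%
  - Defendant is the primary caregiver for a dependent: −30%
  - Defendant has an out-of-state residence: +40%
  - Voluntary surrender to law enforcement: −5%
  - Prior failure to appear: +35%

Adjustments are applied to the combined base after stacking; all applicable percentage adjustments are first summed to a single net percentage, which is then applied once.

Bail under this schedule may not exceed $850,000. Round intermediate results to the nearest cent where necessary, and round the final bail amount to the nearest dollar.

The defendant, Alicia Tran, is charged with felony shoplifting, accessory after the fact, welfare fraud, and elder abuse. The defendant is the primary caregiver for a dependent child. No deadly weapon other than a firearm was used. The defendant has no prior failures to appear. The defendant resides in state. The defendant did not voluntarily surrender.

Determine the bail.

$179,550

Base amounts from the schedule: felony shoplifting $13,800; accessory after the fact $80,000; welfare fraud $4,150; elder abuse $184,500.
Stacking rule: highest base plus $24,000 per additional charge. Highest is elder abuse at $184,500; 3 additional charges → +$72,000. Combined base = $256,500.
Defendant is the primary caregiver for a dependent (−30%): $256,500 × 0.7 = $179,550.
$179,550 is within the $850,000 maximum.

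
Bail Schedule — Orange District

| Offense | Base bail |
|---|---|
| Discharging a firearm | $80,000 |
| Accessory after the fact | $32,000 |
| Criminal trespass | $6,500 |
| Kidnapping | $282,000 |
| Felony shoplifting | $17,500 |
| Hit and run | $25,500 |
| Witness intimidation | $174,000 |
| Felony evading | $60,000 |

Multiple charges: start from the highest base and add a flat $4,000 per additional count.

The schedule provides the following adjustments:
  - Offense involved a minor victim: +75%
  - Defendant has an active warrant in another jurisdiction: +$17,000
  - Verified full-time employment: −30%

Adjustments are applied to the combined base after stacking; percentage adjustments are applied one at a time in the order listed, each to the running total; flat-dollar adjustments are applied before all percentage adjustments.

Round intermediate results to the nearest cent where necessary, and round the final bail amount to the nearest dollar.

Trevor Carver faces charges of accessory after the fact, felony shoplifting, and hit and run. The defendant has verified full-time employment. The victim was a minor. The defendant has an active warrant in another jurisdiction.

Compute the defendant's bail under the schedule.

$69,825

Base amounts from the schedule: accessory after the fact $32,000; felony shoplifting $17,500; hit and run $25,500.
Stacking rule: highest base plus $4,000 per additional charge. Highest is accessory after the fact at $32,000; 2 additional charges → +$8,000. Combined base = $40,000.
Defendant has an active warrant in another jurisdiction (+$17,000 flat): $40,000 + $17,000 = $57,000.
Offense involved a minor victim (+75%): $57,000 × 1.75 = $99,750.
Verified full-time employment (−30%): $99,750 × 0.7 = $69,825.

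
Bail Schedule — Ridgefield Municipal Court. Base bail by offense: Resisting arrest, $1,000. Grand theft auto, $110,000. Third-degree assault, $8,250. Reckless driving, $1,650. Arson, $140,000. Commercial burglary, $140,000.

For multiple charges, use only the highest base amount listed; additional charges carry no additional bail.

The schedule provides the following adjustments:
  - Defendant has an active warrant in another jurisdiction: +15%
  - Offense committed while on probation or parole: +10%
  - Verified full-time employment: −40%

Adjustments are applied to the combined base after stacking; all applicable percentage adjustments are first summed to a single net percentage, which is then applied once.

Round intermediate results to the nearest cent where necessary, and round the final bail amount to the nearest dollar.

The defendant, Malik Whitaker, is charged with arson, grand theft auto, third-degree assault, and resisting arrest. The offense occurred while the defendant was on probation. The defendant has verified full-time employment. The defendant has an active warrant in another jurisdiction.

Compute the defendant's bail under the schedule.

Base amounts from the schedule: arson $140,000; grand theft auto $110,000; third-degree assault $8,250; resisting arrest $1,000.
Stacking rule: use the highest base only. Highest is arson at $140,000. Combined base = $140,000.
Net percentage adjustment: +15% +10% −40% = −15%. $140,000 × 0.85 = $119,000.

$119,000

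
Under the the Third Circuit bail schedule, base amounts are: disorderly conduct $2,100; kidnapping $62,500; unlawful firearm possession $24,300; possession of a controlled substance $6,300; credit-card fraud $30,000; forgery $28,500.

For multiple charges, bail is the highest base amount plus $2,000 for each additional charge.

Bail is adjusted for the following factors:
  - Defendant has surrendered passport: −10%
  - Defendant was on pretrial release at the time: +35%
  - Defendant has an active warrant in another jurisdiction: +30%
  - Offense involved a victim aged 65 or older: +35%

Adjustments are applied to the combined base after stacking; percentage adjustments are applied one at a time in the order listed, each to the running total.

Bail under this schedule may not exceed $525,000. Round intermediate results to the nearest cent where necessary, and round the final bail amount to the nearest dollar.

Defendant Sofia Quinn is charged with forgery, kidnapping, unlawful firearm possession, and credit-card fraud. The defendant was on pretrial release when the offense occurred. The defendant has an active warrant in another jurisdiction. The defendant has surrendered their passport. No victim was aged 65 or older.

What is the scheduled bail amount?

$108,196

Base amounts from the schedule: forgery $28,500; kidnapping $62,500; unlawful firearm possession $24,300; credit-card fraud $30,000.
Stacking rule: highest base plus $2,000 per additional charge. Highest is kidnapping at $62,500; 3 additional charges → +$6,000. Combined base = $68,500.
Defendant has surrendered passport (−10%): $68,500 × 0.9 = $61,650.
Defendant was on pretrial release at the time (+35%): $61,650 × 1.35 = $83,227.50.
Defendant has an active warrant in another jurisdiction (+30%): $83,227.50 × 1.3 = $108,195.75.
$108,195.75 is within the $525,000 maximum.
Rounded to the nearest dollar: $108,196.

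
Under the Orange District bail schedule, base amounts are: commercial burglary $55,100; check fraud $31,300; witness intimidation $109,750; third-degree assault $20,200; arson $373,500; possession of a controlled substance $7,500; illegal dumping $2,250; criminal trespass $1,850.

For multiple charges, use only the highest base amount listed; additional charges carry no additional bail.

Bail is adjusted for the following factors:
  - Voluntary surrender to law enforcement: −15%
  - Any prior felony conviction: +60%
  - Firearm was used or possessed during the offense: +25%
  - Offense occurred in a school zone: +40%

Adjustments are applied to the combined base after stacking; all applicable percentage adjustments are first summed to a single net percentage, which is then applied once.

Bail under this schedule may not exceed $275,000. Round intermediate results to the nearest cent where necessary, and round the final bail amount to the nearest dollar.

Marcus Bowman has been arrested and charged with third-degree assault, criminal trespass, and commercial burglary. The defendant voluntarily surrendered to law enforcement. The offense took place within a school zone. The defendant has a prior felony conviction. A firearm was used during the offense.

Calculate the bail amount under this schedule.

$115,710

Base amounts from the schedule: third-degree assault $20,200; criminal trespass $1,850; commercial burglary $55,100.
Stacking rule: use the highest base only. Highest is commercial burglary at $55,100. Combined base = $55,100.
Net percentage adjustment: −15% +60% +25% +40% = +110%. $55,100 × 2.1 = $115,710.
$115,710 is within the $275,000 maximum.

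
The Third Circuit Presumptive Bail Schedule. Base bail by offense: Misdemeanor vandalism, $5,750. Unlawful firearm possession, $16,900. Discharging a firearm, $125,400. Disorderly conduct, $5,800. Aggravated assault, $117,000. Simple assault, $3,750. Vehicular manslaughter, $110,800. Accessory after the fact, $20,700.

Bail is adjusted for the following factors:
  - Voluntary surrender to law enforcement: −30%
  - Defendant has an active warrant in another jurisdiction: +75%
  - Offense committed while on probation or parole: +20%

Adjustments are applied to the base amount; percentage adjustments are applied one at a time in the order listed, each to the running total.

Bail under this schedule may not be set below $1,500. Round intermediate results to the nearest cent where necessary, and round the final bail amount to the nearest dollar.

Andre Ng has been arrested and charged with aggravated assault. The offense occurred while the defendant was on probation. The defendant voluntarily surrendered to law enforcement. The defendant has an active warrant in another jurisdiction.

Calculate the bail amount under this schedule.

Base amounts from the schedule: aggravated assault $117,000.
Single charge. Combined base = $117,000.
Voluntary surrender to law enforcement (−30%): $117,000 × 0.7 = $81,900.
Defendant has an active warrant in another jurisdiction (+75%): $81,900 × 1.75 = $143,325.
Offense committed while on probation or parole (+20%): $143,325 × 1.2 = $171,990.
$171,990 is at or above the $1,500 minimum.

$171,990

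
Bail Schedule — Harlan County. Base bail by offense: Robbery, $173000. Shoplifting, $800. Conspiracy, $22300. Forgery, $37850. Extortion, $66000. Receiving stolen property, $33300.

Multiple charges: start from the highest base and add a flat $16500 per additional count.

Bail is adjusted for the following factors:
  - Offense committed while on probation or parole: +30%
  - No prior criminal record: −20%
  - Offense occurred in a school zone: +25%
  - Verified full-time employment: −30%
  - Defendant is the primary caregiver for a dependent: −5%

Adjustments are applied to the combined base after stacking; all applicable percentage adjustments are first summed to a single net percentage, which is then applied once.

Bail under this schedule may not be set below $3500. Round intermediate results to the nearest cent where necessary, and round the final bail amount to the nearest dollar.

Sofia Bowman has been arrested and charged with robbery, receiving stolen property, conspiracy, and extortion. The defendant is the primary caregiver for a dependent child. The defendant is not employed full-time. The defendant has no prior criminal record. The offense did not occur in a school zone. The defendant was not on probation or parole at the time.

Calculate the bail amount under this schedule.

$166875

Base amounts from the schedule: robbery $173000; receiving stolen property $33300; conspiracy $22300; extortion $66000.
Stacking rule: highest base plus $16500 per additional charge. Highest is robbery at $173000; 3 additional charges → +$49500. Combined base = $222500.
Net percentage adjustment: −20% −5% = −25%. $222500 × 0.75 = $166875.
$166875 is at or above the $3500 minimum.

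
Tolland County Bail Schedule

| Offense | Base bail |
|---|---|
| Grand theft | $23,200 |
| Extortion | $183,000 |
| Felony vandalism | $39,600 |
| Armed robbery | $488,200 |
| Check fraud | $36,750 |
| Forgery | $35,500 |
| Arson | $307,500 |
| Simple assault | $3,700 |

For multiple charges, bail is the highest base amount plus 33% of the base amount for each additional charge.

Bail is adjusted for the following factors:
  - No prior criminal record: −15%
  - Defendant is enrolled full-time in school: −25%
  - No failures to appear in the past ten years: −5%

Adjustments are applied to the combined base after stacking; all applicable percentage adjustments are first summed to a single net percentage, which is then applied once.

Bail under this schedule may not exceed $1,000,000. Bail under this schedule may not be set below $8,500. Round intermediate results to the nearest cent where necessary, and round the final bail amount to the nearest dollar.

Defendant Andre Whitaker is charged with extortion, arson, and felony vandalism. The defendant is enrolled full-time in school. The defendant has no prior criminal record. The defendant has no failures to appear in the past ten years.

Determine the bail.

$209,527

Base amounts from the schedule: extortion $183,000; arson $307,500; felony vandalism $39,600.
Stacking rule: highest base plus 33% of each additional charge. Highest is arson at $307,500. Additional: $183,000 × 33% = $60,390; $39,600 × 33% = $13,068. Combined base = $307,500 + $73,458 = $380,958.
Net percentage adjustment: −15% −25% −5% = −45%. $380,958 × 0.55 = $209,526.90.
$209,526.90 is within the $1,000,000 maximum.
$209,526.90 is at or above the $8,500 minimum.
Rounded to the nearest dollar: $209,527.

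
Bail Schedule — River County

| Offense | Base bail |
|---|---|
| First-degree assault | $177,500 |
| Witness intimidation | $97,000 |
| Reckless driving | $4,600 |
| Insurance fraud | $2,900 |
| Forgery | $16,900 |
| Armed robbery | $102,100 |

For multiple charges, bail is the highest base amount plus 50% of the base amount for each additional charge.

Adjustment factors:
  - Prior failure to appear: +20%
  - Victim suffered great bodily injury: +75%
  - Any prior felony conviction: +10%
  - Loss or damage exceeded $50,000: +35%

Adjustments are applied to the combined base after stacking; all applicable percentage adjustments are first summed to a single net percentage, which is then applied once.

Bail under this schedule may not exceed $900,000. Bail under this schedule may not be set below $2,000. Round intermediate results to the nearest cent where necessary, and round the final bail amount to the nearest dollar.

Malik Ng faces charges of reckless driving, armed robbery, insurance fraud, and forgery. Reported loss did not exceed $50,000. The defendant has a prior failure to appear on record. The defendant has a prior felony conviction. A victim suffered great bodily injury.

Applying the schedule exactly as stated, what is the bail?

$234,315

Base amounts from the schedule: reckless driving $4,600; armed robbery $102,100; insurance fraud $2,900; forgery $16,900.
Stacking rule: highest base plus 50% of each additional charge. Highest is armed robbery at $102,100. Additional: $4,600 × 50% = $2,300; $2,900 × 50% = $1,450; $16,900 × 50% = $8,450. Combined base = $102,100 + $12,200 = $114,300.
Net percentage adjustment: +20% +75% +10% = +105%. $114,300 × 2.05 = $234,315.
$234,315 is within the $900,000 maximum.
$234,315 is at or above the $2,000 minimum.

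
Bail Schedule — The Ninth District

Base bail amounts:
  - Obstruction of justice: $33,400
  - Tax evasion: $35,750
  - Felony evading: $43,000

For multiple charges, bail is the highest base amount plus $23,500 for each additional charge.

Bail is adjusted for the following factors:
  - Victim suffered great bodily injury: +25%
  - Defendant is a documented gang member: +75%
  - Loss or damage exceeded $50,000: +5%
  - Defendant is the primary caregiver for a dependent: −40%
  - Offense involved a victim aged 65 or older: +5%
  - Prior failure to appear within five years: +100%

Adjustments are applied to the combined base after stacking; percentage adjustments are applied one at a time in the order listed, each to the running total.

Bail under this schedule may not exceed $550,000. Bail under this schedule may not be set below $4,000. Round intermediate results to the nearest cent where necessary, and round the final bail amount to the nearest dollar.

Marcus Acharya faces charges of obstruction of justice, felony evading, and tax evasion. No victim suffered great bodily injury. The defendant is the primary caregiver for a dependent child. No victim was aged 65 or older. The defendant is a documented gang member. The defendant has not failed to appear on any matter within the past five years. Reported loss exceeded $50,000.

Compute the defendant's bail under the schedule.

Base amounts from the schedule: obstruction of justice $33,400; felony evading $43,000; tax evasion $35,750.
Stacking rule: highest base plus $23,500 per additional charge. Highest is felony evading at $43,000; 2 additional charges → +$47,000. Combined base = $90,000.
Defendant is a documented gang member (+75%): $90,000 × 1.75 = $157,500.
Loss or damage exceeded $50,000 (+5%): $157,500 × 1.05 = $165,375.
Defendant is the primary caregiver for a dependent (−40%): $165,375 × 0.6 = $99,225.
$99,225 is within the $550,000 maximum.
$99,225 is at or above the $4,000 minimum.

$99,225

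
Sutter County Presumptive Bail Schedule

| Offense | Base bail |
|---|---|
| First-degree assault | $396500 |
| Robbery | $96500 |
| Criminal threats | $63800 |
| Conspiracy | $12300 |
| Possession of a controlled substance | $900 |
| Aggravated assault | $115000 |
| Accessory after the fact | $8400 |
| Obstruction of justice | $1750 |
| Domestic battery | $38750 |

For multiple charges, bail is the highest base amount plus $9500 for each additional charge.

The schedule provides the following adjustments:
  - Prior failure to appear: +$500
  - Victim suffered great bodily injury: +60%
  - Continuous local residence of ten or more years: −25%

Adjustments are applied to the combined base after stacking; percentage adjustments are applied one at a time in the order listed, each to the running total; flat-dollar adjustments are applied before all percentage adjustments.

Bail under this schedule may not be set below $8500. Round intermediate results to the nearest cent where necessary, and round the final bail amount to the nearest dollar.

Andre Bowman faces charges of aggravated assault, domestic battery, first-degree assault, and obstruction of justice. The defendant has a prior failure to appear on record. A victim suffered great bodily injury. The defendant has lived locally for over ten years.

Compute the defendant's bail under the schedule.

Base amounts from the schedule: aggravated assault $115000; domestic battery $38750; first-degree assault $396500; obstruction of justice $1750.
Stacking rule: highest base plus $9500 per additional charge. Highest is first-degree assault at $396500; 3 additional charges → +$28500. Combined base = $425000.
Prior failure to appear (+$500 flat): $425000 + $500 = $425500.
Victim suffered great bodily injury (+60%): $425500 × 1.6 = $680800.
Continuous local residence of ten or more years (−25%): $680800 × 0.75 = $510600.
$510600 is at or above the $8500 minimum.

$510600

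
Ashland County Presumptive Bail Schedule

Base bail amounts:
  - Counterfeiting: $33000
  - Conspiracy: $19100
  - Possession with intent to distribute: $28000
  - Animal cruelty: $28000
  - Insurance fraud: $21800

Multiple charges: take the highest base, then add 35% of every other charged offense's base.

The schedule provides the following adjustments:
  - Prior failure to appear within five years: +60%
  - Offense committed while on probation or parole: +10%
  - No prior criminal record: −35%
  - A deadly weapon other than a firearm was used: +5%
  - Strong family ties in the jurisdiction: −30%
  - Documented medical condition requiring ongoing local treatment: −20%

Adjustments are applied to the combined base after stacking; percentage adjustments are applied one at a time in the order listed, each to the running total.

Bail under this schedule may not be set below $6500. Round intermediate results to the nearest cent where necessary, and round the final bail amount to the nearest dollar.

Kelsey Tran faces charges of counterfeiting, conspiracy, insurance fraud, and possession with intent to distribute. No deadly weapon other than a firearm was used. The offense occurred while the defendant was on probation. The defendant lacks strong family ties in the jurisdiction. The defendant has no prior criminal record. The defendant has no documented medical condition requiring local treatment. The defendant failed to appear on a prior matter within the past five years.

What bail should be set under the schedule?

Base amounts from the schedule: counterfeiting $33000; conspiracy $19100; insurance fraud $21800; possession with intent to distribute $28000.
Stacking rule: highest base plus 35% of each additional charge. Highest is counterfeiting at $33000. Additional: $19100 × 35% = $6685; $21800 × 35% = $7630; $28000 × 35% = $9800. Combined base = $33000 + $24115 = $57115.
Prior failure to appear within five years (+60%): $57115 × 1.6 = $91384.
Offense committed while on probation or parole (+10%): $91384 × 1.1 = $100522.40.
No prior criminal record (−35%): $100522.40 × 0.65 = $65339.56.
$65339.56 is at or above the $6500 minimum.
Rounded to the nearest dollar: $65340.

$65340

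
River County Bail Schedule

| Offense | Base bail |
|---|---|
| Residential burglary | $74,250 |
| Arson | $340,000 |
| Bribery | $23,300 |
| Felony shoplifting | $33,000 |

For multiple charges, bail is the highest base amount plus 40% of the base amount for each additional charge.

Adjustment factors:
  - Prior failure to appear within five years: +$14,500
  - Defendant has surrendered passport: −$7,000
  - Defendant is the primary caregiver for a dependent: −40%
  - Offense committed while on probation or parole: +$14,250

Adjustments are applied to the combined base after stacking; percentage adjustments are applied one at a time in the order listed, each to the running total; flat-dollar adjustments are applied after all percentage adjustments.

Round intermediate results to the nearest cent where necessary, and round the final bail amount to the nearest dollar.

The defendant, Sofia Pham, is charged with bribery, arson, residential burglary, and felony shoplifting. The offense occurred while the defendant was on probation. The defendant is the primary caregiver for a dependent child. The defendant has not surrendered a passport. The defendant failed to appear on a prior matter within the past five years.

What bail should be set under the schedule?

$264,082

Base amounts from the schedule: bribery $23,300; arson $340,000; residential burglary $74,250; felony shoplifting $33,000.
Stacking rule: highest base plus 40% of each additional charge. Highest is arson at $340,000. Additional: $23,300 × 40% = $9,320; $74,250 × 40% = $29,700; $33,000 × 40% = $13,200. Combined base = $340,000 + $52,220 = $392,220.
Defendant is the primary caregiver for a dependent (−40%): $392,220 × 0.6 = $235,332.
Prior failure to appear within five years (+$14,500 flat): $235,332 + $14,500 = $249,832.
Offense committed while on probation or parole (+$14,250 flat): $249,832 + $14,250 = $264,082.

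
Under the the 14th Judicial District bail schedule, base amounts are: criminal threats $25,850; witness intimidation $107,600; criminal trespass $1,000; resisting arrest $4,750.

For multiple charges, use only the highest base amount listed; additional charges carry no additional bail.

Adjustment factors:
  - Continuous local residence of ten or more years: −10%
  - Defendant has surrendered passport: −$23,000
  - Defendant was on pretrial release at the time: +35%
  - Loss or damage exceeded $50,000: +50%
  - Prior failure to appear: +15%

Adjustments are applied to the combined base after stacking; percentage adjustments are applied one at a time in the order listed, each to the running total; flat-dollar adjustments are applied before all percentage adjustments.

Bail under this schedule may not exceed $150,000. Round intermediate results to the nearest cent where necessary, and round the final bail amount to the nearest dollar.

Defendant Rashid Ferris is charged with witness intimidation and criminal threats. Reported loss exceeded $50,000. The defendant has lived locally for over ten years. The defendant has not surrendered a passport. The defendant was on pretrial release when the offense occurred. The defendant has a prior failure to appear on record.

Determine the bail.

$150,000

Base amounts from the schedule: witness intimidation $107,600; criminal threats $25,850.
Stacking rule: use the highest base only. Highest is witness intimidation at $107,600. Combined base = $107,600.
Continuous local residence of ten or more years (−10%): $107,600 × 0.9 = $96,840.
Defendant was on pretrial release at the time (+35%): $96,840 × 1.35 = $130,734.
Loss or damage exceeded $50,000 (+50%): $130,734 × 1.5 = $196,101.
Prior failure to appear (+15%): $196,101 × 1.15 = $225,516.15.
Result $225,516.15 exceeds the maximum of $150,000; bail is capped at $150,000.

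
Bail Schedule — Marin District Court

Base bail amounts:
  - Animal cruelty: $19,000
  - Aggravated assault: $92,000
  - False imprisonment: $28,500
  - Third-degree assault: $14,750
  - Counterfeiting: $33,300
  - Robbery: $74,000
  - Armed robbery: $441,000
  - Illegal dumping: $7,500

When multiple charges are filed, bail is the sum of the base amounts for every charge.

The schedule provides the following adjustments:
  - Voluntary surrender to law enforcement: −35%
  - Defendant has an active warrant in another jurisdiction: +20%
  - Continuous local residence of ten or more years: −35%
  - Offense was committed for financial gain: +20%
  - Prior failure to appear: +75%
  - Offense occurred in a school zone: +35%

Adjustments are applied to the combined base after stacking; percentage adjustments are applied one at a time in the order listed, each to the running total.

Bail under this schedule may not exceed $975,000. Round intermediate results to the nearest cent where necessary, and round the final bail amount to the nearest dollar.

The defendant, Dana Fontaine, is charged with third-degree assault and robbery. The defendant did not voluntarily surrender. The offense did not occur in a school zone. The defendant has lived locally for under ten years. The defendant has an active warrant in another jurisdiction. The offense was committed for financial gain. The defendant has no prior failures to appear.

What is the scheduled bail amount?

Base amounts from the schedule: third-degree assault $14,750; robbery $74,000.
Stacking rule: sum of all bases. $14,750 + $74,000 = $88,750.
Defendant has an active warrant in another jurisdiction (+20%): $88,750 × 1.2 = $106,500.
Offense was committed for financial gain (+20%): $106,500 × 1.2 = $127,800.
$127,800 is within the $975,000 maximum.

$127,800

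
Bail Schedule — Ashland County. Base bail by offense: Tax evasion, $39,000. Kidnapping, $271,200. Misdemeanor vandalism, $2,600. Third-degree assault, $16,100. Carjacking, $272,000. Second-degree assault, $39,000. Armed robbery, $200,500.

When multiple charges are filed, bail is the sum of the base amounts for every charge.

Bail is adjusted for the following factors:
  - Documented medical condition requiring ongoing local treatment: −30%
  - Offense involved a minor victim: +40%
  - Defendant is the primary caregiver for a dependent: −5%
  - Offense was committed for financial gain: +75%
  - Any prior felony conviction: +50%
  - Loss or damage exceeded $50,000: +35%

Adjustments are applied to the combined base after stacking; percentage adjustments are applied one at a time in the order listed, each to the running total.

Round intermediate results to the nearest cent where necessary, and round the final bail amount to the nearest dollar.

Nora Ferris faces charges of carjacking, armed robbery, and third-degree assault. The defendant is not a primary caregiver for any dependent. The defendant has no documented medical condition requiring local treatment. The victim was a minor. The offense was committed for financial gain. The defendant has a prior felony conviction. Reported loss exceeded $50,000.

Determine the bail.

$2,424,067

Base amounts from the schedule: carjacking $272,000; armed robbery $200,500; third-degree assault $16,100.
Stacking rule: sum of all bases. $272,000 + $200,500 + $16,100 = $488,600.
Offense involved a minor victim (+40%): $488,600 × 1.4 = $684,040.
Offense was committed for financial gain (+75%): $684,040 × 1.75 = $1,197,070.
Any prior felony conviction (+50%): $1,197,070 × 1.5 = $1,795,605.
Loss or damage exceeded $50,000 (+35%): $1,795,605 × 1.35 = $2,424,066.75.
Rounded to the nearest dollar: $2,424,067.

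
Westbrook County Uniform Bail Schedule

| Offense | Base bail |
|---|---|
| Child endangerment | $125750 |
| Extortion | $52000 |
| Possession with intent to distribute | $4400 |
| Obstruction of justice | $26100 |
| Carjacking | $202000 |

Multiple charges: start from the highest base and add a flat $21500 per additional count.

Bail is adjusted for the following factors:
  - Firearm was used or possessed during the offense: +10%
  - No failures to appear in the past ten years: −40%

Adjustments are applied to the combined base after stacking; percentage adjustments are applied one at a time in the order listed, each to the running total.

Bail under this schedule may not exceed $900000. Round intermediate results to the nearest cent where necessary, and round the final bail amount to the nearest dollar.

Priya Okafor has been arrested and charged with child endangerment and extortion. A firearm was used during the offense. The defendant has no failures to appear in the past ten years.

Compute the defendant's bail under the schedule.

$97185

Base amounts from the schedule: child endangerment $125750; extortion $52000.
Stacking rule: highest base plus $21500 per additional charge. Highest is child endangerment at $125750; 1 additional charge → +$21500. Combined base = $147250.
Firearm was used or possessed during the offense (+10%): $147250 × 1.1 = $161975.
No failures to appear in the past ten years (−40%): $161975 × 0.6 = $97185.
$97185 is within the $900000 maximum.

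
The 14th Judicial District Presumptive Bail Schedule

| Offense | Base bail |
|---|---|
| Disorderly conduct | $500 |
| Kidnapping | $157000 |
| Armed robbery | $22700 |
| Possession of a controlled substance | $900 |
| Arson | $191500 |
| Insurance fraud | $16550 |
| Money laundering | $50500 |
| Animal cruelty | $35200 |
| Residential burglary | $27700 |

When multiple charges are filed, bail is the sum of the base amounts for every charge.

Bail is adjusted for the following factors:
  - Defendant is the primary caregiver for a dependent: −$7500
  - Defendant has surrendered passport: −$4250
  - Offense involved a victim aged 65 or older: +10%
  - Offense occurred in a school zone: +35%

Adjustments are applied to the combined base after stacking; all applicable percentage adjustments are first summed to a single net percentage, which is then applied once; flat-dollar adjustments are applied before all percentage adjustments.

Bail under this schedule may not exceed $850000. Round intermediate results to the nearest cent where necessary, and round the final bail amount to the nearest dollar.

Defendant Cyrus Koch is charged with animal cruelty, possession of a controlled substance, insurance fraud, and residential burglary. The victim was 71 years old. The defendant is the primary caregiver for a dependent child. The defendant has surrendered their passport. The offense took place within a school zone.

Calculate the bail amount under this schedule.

Base amounts from the schedule: animal cruelty $35200; possession of a controlled substance $900; insurance fraud $16550; residential burglary $27700.
Stacking rule: sum of all bases. $35200 + $900 + $16550 + $27700 = $80350.
Defendant is the primary caregiver for a dependent (−$7500 flat): $80350 − $7500 = $72850.
Defendant has surrendered passport (−$4250 flat): $72850 − $4250 = $68600.
Net percentage adjustment: +10% +35% = +45%. $68600 × 1.45 = $99470.
$99470 is within the $850000 maximum.

$99470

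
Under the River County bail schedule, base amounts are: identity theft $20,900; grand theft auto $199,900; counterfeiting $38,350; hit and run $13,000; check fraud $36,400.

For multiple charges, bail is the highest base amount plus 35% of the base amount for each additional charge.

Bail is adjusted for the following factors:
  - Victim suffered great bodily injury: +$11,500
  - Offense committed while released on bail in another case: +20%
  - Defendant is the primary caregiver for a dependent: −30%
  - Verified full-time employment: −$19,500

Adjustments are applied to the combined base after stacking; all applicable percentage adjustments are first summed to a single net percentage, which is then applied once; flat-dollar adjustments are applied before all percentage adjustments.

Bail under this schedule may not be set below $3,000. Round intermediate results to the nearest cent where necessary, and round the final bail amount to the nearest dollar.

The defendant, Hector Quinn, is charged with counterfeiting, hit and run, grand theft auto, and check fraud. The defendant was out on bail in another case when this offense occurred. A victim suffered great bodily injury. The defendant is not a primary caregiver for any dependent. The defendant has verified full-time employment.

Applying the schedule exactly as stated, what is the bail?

Base amounts from the schedule: counterfeiting $38,350; hit and run $13,000; grand theft auto $199,900; check fraud $36,400.
Stacking rule: highest base plus 35% of each additional charge. Highest is grand theft auto at $199,900. Additional: $38,350 × 35% = $13,422.50; $13,000 × 35% = $4,550; $36,400 × 35% = $12,740. Combined base = $199,900 + $30,712.50 = $230,612.50.
Victim suffered great bodily injury (+$11,500 flat): $230,612.50 + $11,500 = $242,112.50.
Verified full-time employment (−$19,500 flat): $242,112.50 − $19,500 = $222,612.50.
Offense committed while released on bail in another case (+20%): $222,612.50 × 1.2 = $267,135.
$267,135 is at or above the $3,000 minimum.

$267,135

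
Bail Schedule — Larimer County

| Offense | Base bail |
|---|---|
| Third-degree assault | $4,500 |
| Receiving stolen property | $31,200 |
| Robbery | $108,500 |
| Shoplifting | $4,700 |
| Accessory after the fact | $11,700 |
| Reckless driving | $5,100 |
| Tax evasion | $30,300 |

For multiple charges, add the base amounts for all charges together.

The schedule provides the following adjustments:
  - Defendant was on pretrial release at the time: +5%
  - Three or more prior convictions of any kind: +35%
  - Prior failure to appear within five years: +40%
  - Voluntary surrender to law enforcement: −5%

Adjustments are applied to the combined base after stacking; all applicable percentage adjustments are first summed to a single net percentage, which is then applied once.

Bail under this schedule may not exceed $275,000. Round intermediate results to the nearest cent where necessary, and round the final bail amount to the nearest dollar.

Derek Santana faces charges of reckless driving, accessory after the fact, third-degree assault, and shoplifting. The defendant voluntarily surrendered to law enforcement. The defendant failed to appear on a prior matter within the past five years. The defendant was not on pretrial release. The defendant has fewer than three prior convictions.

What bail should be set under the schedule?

$35,100

Base amounts from the schedule: reckless driving $5,100; accessory after the fact $11,700; third-degree assault $4,500; shoplifting $4,700.
Stacking rule: sum of all bases. $5,100 + $11,700 + $4,500 + $4,700 = $26,000.
Net percentage adjustment: +40% −5% = +35%. $26,000 × 1.35 = $35,100.
$35,100 is within the $275,000 maximum.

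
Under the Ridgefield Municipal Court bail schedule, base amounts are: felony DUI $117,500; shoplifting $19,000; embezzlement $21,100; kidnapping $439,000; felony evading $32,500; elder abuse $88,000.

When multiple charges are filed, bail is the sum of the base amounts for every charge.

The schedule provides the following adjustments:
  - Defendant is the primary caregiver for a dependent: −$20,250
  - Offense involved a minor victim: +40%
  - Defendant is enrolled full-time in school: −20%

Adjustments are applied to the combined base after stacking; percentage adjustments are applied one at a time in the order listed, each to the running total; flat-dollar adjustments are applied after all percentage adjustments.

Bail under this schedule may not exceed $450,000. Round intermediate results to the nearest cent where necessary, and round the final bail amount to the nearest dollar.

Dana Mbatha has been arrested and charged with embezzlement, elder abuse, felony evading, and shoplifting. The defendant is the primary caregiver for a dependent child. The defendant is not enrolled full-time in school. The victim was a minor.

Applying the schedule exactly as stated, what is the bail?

Base amounts from the schedule: embezzlement $21,100; elder abuse $88,000; felony evading $32,500; shoplifting $19,000.
Stacking rule: sum of all bases. $21,100 + $88,000 + $32,500 + $19,000 = $160,600.
Offense involved a minor victim (+40%): $160,600 × 1.4 = $224,840.
Defendant is the primary caregiver for a dependent (−$20,250 flat): $224,840 − $20,250 = $204,590.
$204,590 is within the $450,000 maximum.

$204,590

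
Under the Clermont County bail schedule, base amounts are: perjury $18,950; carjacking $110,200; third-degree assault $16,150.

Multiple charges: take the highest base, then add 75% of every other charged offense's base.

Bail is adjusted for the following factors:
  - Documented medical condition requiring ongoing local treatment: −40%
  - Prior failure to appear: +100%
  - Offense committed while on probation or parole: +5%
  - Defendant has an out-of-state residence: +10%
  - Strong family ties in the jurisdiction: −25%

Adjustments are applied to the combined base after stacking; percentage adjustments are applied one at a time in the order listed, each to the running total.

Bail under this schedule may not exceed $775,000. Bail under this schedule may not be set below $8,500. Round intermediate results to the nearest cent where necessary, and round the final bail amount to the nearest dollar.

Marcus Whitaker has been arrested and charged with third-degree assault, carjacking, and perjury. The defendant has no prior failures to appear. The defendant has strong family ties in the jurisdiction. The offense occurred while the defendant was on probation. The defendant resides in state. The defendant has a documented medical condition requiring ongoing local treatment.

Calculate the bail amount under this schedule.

$64,508

Base amounts from the schedule: third-degree assault $16,150; carjacking $110,200; perjury $18,950.
Stacking rule: highest base plus 75% of each additional charge. Highest is carjacking at $110,200. Additional: $16,150 × 75% = $12,112.50; $18,950 × 75% = $14,212.50. Combined base = $110,200 + $26,325 = $136,525.
Documented medical condition requiring ongoing local treatment (−40%): $136,525 × 0.6 = $81,915.
Offense committed while on probation or parole (+5%): $81,915 × 1.05 = $86,010.75.
Strong family ties in the jurisdiction (−25%): $86,010.75 × 0.75 = $64,508.06.
$64,508.06 is within the $775,000 maximum.
$64,508.06 is at or above the $8,500 minimum.
Rounded to the nearest dollar: $64,508.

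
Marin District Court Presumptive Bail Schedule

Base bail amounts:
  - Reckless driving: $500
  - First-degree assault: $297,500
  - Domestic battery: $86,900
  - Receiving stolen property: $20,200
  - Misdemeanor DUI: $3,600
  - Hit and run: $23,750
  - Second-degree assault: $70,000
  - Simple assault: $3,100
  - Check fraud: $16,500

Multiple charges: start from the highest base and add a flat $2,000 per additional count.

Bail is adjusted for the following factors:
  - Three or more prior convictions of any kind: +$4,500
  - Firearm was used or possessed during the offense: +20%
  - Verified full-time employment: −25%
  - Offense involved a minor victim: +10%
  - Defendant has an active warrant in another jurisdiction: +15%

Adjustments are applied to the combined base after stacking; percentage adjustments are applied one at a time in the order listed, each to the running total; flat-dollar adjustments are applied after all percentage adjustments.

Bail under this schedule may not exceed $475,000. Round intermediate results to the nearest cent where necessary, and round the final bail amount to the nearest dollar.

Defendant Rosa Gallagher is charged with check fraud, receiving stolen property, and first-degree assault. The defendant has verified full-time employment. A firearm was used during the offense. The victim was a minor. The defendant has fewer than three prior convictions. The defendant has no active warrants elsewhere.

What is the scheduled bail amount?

$298,485

Base amounts from the schedule: check fraud $16,500; receiving stolen property $20,200; first-degree assault $297,500.
Stacking rule: highest base plus $2,000 per additional charge. Highest is first-degree assault at $297,500; 2 additional charges → +$4,000. Combined base = $301,500.
Firearm was used or possessed during the offense (+20%): $301,500 × 1.2 = $361,800.
Verified full-time employment (−25%): $361,800 × 0.75 = $271,350.
Offense involved a minor victim (+10%): $271,350 × 1.1 = $298,485.
$298,485 is within the $475,000 maximum.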